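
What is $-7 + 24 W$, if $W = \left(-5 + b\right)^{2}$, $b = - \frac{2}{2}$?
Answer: $857$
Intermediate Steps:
$b = -1$ ($b = \left(-2\right) \frac{1}{2} = -1$)
$W = 36$ ($W = \left(-5 - 1\right)^{2} = \left(-6\right)^{2} = 36$)
$-7 + 24 W = -7 + 24 \cdot 36 = -7 + 864 = 857$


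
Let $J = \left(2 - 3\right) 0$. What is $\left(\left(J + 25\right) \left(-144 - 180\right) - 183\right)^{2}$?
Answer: $68608089$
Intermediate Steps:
$J = 0$ ($J = \left(-1\right) 0 = 0$)
$\left(\left(J + 25\right) \left(-144 - 180\right) - 183\right)^{2} = \left(\left(0 + 25\right) \left(-144 - 180\right) - 183\right)^{2} = \left(25 \left(-324\right) - 183\right)^{2} = \left(-8100 - 183\right)^{2} = \left(-8283\right)^{2} = 68608089$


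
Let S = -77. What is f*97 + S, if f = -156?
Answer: -15209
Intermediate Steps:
f*97 + S = -156*97 - 77 = -15132 - 77 = -15209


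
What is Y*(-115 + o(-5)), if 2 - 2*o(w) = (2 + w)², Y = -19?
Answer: 4503/2 ≈ 2251.5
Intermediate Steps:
o(w) = 1 - (2 + w)²/2
Y*(-115 + o(-5)) = -19*(-115 + (1 - (2 - 5)²/2)) = -19*(-115 + (1 - ½*(-3)²)) = -19*(-115 + (1 - ½*9)) = -19*(-115 + (1 - 9/2)) = -19*(-115 - 7/2) = -19*(-237/2) = 4503/2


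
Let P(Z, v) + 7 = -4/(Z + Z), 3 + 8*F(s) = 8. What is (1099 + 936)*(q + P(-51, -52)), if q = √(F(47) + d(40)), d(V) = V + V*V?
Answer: -722425/51 + 50875*√42/4 ≈ 68262.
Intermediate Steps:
d(V) = V + V²
F(s) = 5/8 (F(s) = -3/8 + (⅛)*8 = -3/8 + 1 = 5/8)
P(Z, v) = -7 - 2/Z (P(Z, v) = -7 - 4/(Z + Z) = -7 - 4/(2*Z) = -7 + (1/(2*Z))*(-4) = -7 - 2/Z)
q = 25*√42/4 (q = √(5/8 + 40*(1 + 40)) = √(5/8 + 40*41) = √(5/8 + 1640) = √(13125/8) = 25*√42/4 ≈ 40.505)
(1099 + 936)*(q + P(-51, -52)) = (1099 + 936)*(25*√42/4 + (-7 - 2/(-51))) = 2035*(25*√42/4 + (-7 - 2*(-1/51))) = 2035*(25*√42/4 + (-7 + 2/51)) = 2035*(25*√42/4 - 355/51) = 2035*(-355/51 + 25*√42/4) = -722425/51 + 50875*√42/4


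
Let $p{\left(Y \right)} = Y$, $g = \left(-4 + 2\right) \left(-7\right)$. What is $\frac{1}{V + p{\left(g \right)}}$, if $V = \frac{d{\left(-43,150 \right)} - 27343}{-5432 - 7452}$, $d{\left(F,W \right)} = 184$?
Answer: $\frac{12884}{207535} \approx 0.062081$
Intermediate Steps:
$g = 14$ ($g = \left(-2\right) \left(-7\right) = 14$)
$V = \frac{27159}{12884}$ ($V = \frac{184 - 27343}{-5432 - 7452} = - \frac{27159}{-12884} = \left(-27159\right) \left(- \frac{1}{12884}\right) = \frac{27159}{12884} \approx 2.108$)
$\frac{1}{V + p{\left(g \right)}} = \frac{1}{\frac{27159}{12884} + 14} = \frac{1}{\frac{207535}{12884}} = \frac{12884}{207535}$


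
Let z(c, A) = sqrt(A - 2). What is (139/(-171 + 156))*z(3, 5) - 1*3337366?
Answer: -3337366 - 139*sqrt(3)/15 ≈ -3.3374e+6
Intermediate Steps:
z(c, A) = sqrt(-2 + A)
(139/(-171 + 156))*z(3, 5) - 1*3337366 = (139/(-171 + 156))*sqrt(-2 + 5) - 1*3337366 = (139/(-15))*sqrt(3) - 3337366 = (-1/15*139)*sqrt(3) - 3337366 = -139*sqrt(3)/15 - 3337366 = -3337366 - 139*sqrt(3)/15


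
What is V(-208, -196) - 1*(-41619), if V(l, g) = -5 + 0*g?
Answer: 41614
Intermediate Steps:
V(l, g) = -5 (V(l, g) = -5 + 0 = -5)
V(-208, -196) - 1*(-41619) = -5 - 1*(-41619) = -5 + 41619 = 41614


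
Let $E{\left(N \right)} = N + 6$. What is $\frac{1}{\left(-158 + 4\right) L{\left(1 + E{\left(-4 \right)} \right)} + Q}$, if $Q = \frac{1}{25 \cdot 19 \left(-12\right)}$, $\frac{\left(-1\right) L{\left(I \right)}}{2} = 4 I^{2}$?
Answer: $\frac{5700}{63201599} \approx 9.0188 \cdot 10^{-5}$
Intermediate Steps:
$E{\left(N \right)} = 6 + N$
$L{\left(I \right)} = - 8 I^{2}$ ($L{\left(I \right)} = - 2 \cdot 4 I^{2} = - 8 I^{2}$)
$Q = - \frac{1}{5700}$ ($Q = \frac{1}{475 \left(-12\right)} = \frac{1}{-5700} = - \frac{1}{5700} \approx -0.00017544$)
$\frac{1}{\left(-158 + 4\right) L{\left(1 + E{\left(-4 \right)} \right)} + Q} = \frac{1}{\left(-158 + 4\right) \left(- 8 \left(1 + \left(6 - 4\right)\right)^{2}\right) - \frac{1}{5700}} = \frac{1}{- 154 \left(- 8 \left(1 + 2\right)^{2}\right) - \frac{1}{5700}} = \frac{1}{- 154 \left(- 8 \cdot 3^{2}\right) - \frac{1}{5700}} = \frac{1}{- 154 \left(\left(-8\right) 9\right) - \frac{1}{5700}} = \frac{1}{\left(-154\right) \left(-72\right) - \frac{1}{5700}} = \frac{1}{11088 - \frac{1}{5700}} = \frac{1}{\frac{63201599}{5700}} = \frac{5700}{63201599}$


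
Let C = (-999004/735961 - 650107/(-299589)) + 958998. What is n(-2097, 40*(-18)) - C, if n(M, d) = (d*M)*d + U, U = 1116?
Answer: -239897983146485266249/220485820029 ≈ -1.0880e+9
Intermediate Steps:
n(M, d) = 1116 + M*d² (n(M, d) = (d*M)*d + 1116 = (M*d)*d + 1116 = M*d² + 1116 = 1116 + M*d²)
C = 211445639598959413/220485820029 (C = (-999004*1/735961 - 650107*(-1/299589)) + 958998 = (-999004/735961 + 650107/299589) + 958998 = 179162788471/220485820029 + 958998 = 211445639598959413/220485820029 ≈ 9.5900e+5)
n(-2097, 40*(-18)) - C = (1116 - 2097*(40*(-18))²) - 1*211445639598959413/220485820029 = (1116 - 2097*(-720)²) - 211445639598959413/220485820029 = (1116 - 2097*518400) - 211445639598959413/220485820029 = (1116 - 1087084800) - 211445639598959413/220485820029 = -1087083684 - 211445639598959413/220485820029 = -239897983146485266249/220485820029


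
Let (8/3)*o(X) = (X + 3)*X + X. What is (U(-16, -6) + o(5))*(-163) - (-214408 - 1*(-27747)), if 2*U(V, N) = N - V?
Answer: 1464763/8 ≈ 1.8310e+5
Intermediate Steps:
U(V, N) = N/2 - V/2 (U(V, N) = (N - V)/2 = N/2 - V/2)
o(X) = 3*X/8 + 3*X*(3 + X)/8 (o(X) = 3*((X + 3)*X + X)/8 = 3*((3 + X)*X + X)/8 = 3*(X*(3 + X) + X)/8 = 3*(X + X*(3 + X))/8 = 3*X/8 + 3*X*(3 + X)/8)
(U(-16, -6) + o(5))*(-163) - (-214408 - 1*(-27747)) = (((1/2)*(-6) - 1/2*(-16)) + (3/8)*5*(4 + 5))*(-163) - (-214408 - 1*(-27747)) = ((-3 + 8) + (3/8)*5*9)*(-163) - (-214408 + 27747) = (5 + 135/8)*(-163) - 1*(-186661) = (175/8)*(-163) + 186661 = -28525/8 + 186661 = 1464763/8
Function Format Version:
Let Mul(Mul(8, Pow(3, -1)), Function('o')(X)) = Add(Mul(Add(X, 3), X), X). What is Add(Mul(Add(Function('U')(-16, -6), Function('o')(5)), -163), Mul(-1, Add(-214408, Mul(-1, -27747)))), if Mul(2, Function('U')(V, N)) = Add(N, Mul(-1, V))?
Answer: Rational(1464763, 8) ≈ 1.8310e+5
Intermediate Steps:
Function('U')(V, N) = Add(Mul(Rational(1, 2), N), Mul(Rational(-1, 2), V)) (Function('U')(V, N) = Mul(Rational(1, 2), Add(N, Mul(-1, V))) = Add(Mul(Rational(1, 2), N), Mul(Rational(-1, 2), V)))
Function('o')(X) = Add(Mul(Rational(3, 8), X), Mul(Rational(3, 8), X, Add(3, X))) (Function('o')(X) = Mul(Rational(3, 8), Add(Mul(Add(X, 3), X), X)) = Mul(Rational(3, 8), Add(Mul(Add(3, X), X), X)) = Mul(Rational(3, 8), Add(Mul(X, Add(3, X)), X)) = Mul(Rational(3, 8), Add(X, Mul(X, Add(3, X)))) = Add(Mul(Rational(3, 8), X), Mul(Rational(3, 8), X, Add(3, X))))
Add(Mul(Add(Function('U')(-16, -6), Function('o')(5)), -163), Mul(-1, Add(-214408, Mul(-1, -27747)))) = Add(Mul(Add(Add(Mul(Rational(1, 2), -6), Mul(Rational(-1, 2), -16)), Mul(Rational(3, 8), 5, Add(4, 5))), -163), Mul(-1, Add(-214408, Mul(-1, -27747)))) = Add(Mul(Add(Add(-3, 8), Mul(Rational(3, 8), 5, 9)), -163), Mul(-1, Add(-214408, 27747))) = Add(Mul(Add(5, Rational(135, 8)), -163), Mul(-1, -186661)) = Add(Mul(Rational(175, 8), -163), 186661) = Add(Rational(-28525, 8), 186661) = Rational(1464763, 8)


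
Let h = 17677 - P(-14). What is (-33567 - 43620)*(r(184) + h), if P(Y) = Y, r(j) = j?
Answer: -1379717625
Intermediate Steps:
h = 17691 (h = 17677 - 1*(-14) = 17677 + 14 = 17691)
(-33567 - 43620)*(r(184) + h) = (-33567 - 43620)*(184 + 17691) = -77187*17875 = -1379717625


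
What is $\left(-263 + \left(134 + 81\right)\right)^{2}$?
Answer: $2304$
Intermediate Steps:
$\left(-263 + \left(134 + 81\right)\right)^{2} = \left(-263 + 215\right)^{2} = \left(-48\right)^{2} = 2304$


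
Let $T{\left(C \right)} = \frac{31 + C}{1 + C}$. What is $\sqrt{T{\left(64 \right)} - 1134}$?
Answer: $\frac{i \sqrt{191399}}{13} \approx 33.653 i$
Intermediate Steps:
$T{\left(C \right)} = \frac{31 + C}{1 + C}$
$\sqrt{T{\left(64 \right)} - 1134} = \sqrt{\frac{31 + 64}{1 + 64} - 1134} = \sqrt{\frac{1}{65} \cdot 95 - 1134} = \sqrt{\frac{19}{13} - 1134} = \sqrt{- \frac{14723}{13}} = \frac{i \sqrt{191399}}{13}$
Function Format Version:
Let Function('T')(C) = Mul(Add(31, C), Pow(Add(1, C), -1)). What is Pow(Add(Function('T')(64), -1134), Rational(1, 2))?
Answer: Mul(Rational(1, 13), I, Pow(191399, Rational(1, 2))) ≈ Mul(33.653, I)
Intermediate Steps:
Function('T')(C) = Mul(Pow(Add(1, C), -1), Add(31, C))
Pow(Add(Function('T')(64), -1134), Rational(1, 2)) = Pow(Add(Mul(Pow(Add(1, 64), -1), Add(31, 64)), -1134), Rational(1, 2)) = Pow(Add(Mul(Pow(65, -1), 95), -1134), Rational(1, 2)) = Pow(Add(Mul(Rational(1, 65), 95), -1134), Rational(1, 2)) = Pow(Add(Rational(19, 13), -1134), Rational(1, 2)) = Pow(Rational(-14723, 13), Rational(1, 2)) = Mul(Rational(1, 13), I, Pow(191399, Rational(1, 2)))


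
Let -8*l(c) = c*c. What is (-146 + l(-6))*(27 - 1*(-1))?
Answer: -4214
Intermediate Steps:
l(c) = -c**2/8 (l(c) = -c*c/8 = -c**2/8)
(-146 + l(-6))*(27 - 1*(-1)) = (-146 - 1/8*(-6)**2)*(27 - 1*(-1)) = (-146 - 1/8*36)*(27 + 1) = (-146 - 9/2)*28 = -301/2*28 = -4214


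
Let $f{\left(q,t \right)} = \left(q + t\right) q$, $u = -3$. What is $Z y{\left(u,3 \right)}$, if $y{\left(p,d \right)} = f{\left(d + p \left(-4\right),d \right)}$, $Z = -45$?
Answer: $-12150$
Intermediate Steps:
$f{\left(q,t \right)} = q \left(q + t\right)$
$y{\left(p,d \right)} = \left(d - 4 p\right) \left(- 4 p + 2 d\right)$ ($y{\left(p,d \right)} = \left(d + p \left(-4\right)\right) \left(\left(d + p \left(-4\right)\right) + d\right) = \left(d - 4 p\right) \left(\left(d - 4 p\right) + d\right) = \left(d - 4 p\right) \left(- 4 p + 2 d\right)$)
$Z y{\left(u,3 \right)} = - 45 \cdot 2 \left(3 - -12\right) \left(3 - -6\right) = - 45 \cdot 2 \left(3 + 12\right) \left(3 + 6\right) = - 45 \cdot 2 \cdot 15 \cdot 9 = \left(-45\right) 270 = -12150$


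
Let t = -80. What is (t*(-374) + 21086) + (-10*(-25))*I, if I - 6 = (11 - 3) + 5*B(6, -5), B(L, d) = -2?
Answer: 52006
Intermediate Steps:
I = 4 (I = 6 + ((11 - 3) + 5*(-2)) = 6 + (8 - 10) = 6 - 2 = 4)
(t*(-374) + 21086) + (-10*(-25))*I = (-80*(-374) + 21086) - 10*(-25)*4 = (29920 + 21086) + 250*4 = 51006 + 1000 = 52006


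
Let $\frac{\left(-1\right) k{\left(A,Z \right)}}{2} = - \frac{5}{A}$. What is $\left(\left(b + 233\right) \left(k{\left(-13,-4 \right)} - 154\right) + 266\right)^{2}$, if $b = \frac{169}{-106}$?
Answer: $\frac{599902150410000}{474721} \approx 1.2637 \cdot 10^{9}$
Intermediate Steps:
$b = - \frac{169}{106}$ ($b = 169 \left(- \frac{1}{106}\right) = - \frac{169}{106} \approx -1.5943$)
$k{\left(A,Z \right)} = \frac{10}{A}$ ($k{\left(A,Z \right)} = - 2 \left(- \frac{5}{A}\right) = \frac{10}{A}$)
$\left(\left(b + 233\right) \left(k{\left(-13,-4 \right)} - 154\right) + 266\right)^{2} = \left(\left(- \frac{169}{106} + 233\right) \left(\frac{10}{-13} - 154\right) + 266\right)^{2} = \left(\frac{24529 \left(10 \left(- \frac{1}{13}\right) - 154\right)}{106} + 266\right)^{2} = \left(\frac{24529 \left(- \frac{10}{13} - 154\right)}{106} + 266\right)^{2} = \left(\frac{24529}{106} \left(- \frac{2012}{13}\right) + 266\right)^{2} = \left(- \frac{24676174}{689} + 266\right)^{2} = \left(- \frac{24492900}{689}\right)^{2} = \frac{599902150410000}{474721}$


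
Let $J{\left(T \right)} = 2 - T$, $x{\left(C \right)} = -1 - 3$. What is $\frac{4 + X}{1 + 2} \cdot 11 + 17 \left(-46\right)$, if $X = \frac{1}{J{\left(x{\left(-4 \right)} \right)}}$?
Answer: $- \frac{13801}{18} \approx -766.72$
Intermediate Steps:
$x{\left(C \right)} = -4$
$X = \frac{1}{6}$ ($X = \frac{1}{2 - -4} = \frac{1}{2 + 4} = \frac{1}{6} \approx 0.16667$)
$\frac{4 + X}{1 + 2} \cdot 11 + 17 \left(-46\right) = \frac{4 + \frac{1}{6}}{1 + 2} \cdot 11 + 17 \left(-46\right) = \frac{25}{6 \cdot 3} \cdot 11 - 782 = \frac{25}{6} \cdot \frac{1}{3} \cdot 11 - 782 = \frac{25}{18} \cdot 11 - 782 = \frac{275}{18} - 782 = - \frac{13801}{18}$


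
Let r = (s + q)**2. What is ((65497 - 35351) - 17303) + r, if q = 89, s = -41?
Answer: 15147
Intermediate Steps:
r = 2304 (r = (-41 + 89)**2 = 48**2 = 2304)
((65497 - 35351) - 17303) + r = ((65497 - 35351) - 17303) + 2304 = (30146 - 17303) + 2304 = 12843 + 2304 = 15147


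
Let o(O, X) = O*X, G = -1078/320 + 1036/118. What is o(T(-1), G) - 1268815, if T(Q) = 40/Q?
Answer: -299491419/236 ≈ -1.2690e+6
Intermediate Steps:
G = 51079/9440 (G = -1078*1/320 + 1036*(1/118) = -539/160 + 518/59 = 51079/9440 ≈ 5.4109)
o(T(-1), G) - 1268815 = (40/(-1))*(51079/9440) - 1268815 = (40*(-1))*(51079/9440) - 1268815 = -40*51079/9440 - 1268815 = -51079/236 - 1268815 = -299491419/236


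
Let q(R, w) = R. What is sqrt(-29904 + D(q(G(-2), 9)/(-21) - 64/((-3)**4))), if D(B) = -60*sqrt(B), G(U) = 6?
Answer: 2*sqrt(-3296916 - 105*I*sqrt(4270))/21 ≈ 0.17994 - 172.93*I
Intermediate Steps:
sqrt(-29904 + D(q(G(-2), 9)/(-21) - 64/((-3)**4))) = sqrt(-29904 - 60*sqrt(6/(-21) - 64/((-3)**4))) = sqrt(-29904 - 60*sqrt(6*(-1/21) - 64/81)) = sqrt(-29904 - 60*sqrt(-2/7 - 64*1/81)) = sqrt(-29904 - 60*sqrt(-2/7 - 64/81)) = sqrt(-29904 - 20*I*sqrt(4270)/21)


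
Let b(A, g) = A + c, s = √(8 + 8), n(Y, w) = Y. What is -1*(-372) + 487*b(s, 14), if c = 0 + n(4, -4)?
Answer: 4268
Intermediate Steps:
s = 4 (s = √16 = 4)
c = 4 (c = 0 + 4 = 4)
b(A, g) = 4 + A (b(A, g) = A + 4 = 4 + A)
-1*(-372) + 487*b(s, 14) = -1*(-372) + 487*(4 + 4) = 372 + 487*8 = 372 + 3896 = 4268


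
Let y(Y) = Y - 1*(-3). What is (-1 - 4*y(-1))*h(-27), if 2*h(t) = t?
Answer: 243/2 ≈ 121.50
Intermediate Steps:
h(t) = t/2
y(Y) = 3 + Y (y(Y) = Y + 3 = 3 + Y)
(-1 - 4*y(-1))*h(-27) = (-1 - 4*(3 - 1))*((1/2)*(-27)) = (-1 - 4*2)*(-27/2) = (-1 - 8)*(-27/2) = -9*(-27/2) = 243/2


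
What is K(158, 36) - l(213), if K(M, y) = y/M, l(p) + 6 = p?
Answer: -16335/79 ≈ -206.77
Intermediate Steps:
l(p) = -6 + p
K(158, 36) - l(213) = 36/158 - (-6 + 213) = 36*(1/158) - 1*207 = 18/79 - 207 = -16335/79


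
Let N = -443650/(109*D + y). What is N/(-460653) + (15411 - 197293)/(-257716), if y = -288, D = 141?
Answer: 631834106749013/895190428876194 ≈ 0.70581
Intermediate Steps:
N = -443650/15081 (N = -443650/(109*141 - 288) = -443650/(15369 - 288) = -443650/15081 ≈ -29.418)
N/(-460653) + (15411 - 197293)/(-257716) = -443650/15081/(-460653) + (15411 - 197293)/(-257716) = -443650/15081*(-1/460653) - 181882*(-1/257716) = 443650/6947107893 + 90941/128858 = 631834106749013/895190428876194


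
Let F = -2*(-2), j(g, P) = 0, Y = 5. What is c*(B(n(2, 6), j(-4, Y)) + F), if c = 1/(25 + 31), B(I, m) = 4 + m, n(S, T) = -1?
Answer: 1/7 ≈ 0.14286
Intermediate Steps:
c = 1/56 ≈ 0.017857
F = 4
c*(B(n(2, 6), j(-4, Y)) + F) = ((4 + 0) + 4)/56 = (4 + 4)/56 = (1/56)*8 = 1/7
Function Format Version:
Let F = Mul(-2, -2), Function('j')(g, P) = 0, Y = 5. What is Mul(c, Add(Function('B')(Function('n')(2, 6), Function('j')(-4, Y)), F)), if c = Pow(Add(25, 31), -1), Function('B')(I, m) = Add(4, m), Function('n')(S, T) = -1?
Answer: Rational(1, 7) ≈ 0.14286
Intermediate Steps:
c = Rational(1, 56) (c = Pow(56, -1) = Rational(1, 56) ≈ 0.017857)
F = 4
Mul(c, Add(Function('B')(Function('n')(2, 6), Function('j')(-4, Y)), F)) = Mul(Rational(1, 56), Add(Add(4, 0), 4)) = Mul(Rational(1, 56), Add(4, 4)) = Mul(Rational(1, 56), 8) = Rational(1, 7)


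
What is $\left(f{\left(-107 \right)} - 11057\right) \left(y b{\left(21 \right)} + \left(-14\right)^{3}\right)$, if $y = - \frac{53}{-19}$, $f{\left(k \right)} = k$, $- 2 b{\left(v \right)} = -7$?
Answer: $\frac{579975382}{19} \approx 3.0525 \cdot 10^{7}$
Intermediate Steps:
$b{\left(v \right)} = \frac{7}{2}$ ($b{\left(v \right)} = \left(- \frac{1}{2}\right) \left(-7\right) = \frac{7}{2}$)
$y = \frac{53}{19}$ ($y = \left(-53\right) \left(- \frac{1}{19}\right) = \frac{53}{19} \approx 2.7895$)
$\left(f{\left(-107 \right)} - 11057\right) \left(y b{\left(21 \right)} + \left(-14\right)^{3}\right) = \left(-107 - 11057\right) \left(\frac{53}{19} \cdot \frac{7}{2} + \left(-14\right)^{3}\right) = - 11164 \left(\frac{371}{38} - 2744\right) = \left(-11164\right) \left(- \frac{103901}{38}\right) = \frac{579975382}{19}$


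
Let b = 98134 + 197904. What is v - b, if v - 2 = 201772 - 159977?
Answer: -254241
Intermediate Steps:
b = 296038
v = 41797 (v = 2 + (201772 - 159977) = 2 + 41795 = 41797)
v - b = 41797 - 1*296038 = 41797 - 296038 = -254241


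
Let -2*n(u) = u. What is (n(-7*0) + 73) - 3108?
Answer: -3035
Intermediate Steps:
n(u) = -u/2
(n(-7*0) + 73) - 3108 = (-(-7)*0/2 + 73) - 3108 = (-1/2*0 + 73) - 3108 = (0 + 73) - 3108 = 73 - 3108 = -3035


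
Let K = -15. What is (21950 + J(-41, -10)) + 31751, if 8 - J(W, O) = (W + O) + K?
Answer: 53775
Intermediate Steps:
J(W, O) = 23 - O - W (J(W, O) = 8 - ((W + O) - 15) = 8 - ((O + W) - 15) = 8 - (-15 + O + W) = 8 + (15 - O - W) = 23 - O - W)
(21950 + J(-41, -10)) + 31751 = (21950 + (23 - 1*(-10) - 1*(-41))) + 31751 = (21950 + (23 + 10 + 41)) + 31751 = (21950 + 74) + 31751 = 22024 + 31751 = 53775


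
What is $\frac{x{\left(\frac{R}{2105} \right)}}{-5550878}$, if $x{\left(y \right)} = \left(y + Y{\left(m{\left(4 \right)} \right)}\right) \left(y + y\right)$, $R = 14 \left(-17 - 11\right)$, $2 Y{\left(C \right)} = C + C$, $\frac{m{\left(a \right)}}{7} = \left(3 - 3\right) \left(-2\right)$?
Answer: $- \frac{153664}{12298039594975} \approx -1.2495 \cdot 10^{-8}$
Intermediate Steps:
$m{\left(a \right)} = 0$ ($m{\left(a \right)} = 7 \left(3 - 3\right) \left(-2\right) = 7 \cdot 0 \left(-2\right) = 7 \cdot 0 = 0$)
$Y{\left(C \right)} = C$ ($Y{\left(C \right)} = \frac{C + C}{2} = \frac{2 C}{2} = C$)
$R = -392$ ($R = 14 \left(-28\right) = -392$)
$x{\left(y \right)} = 2 y^{2}$ ($x{\left(y \right)} = \left(y + 0\right) \left(y + y\right) = y 2 y = 2 y^{2}$)
$\frac{x{\left(\frac{R}{2105} \right)}}{-5550878} = \frac{2 \left(- \frac{392}{2105}\right)^{2}}{-5550878} = 2 \left(\left(-392\right) \frac{1}{2105}\right)^{2} \left(- \frac{1}{5550878}\right) = 2 \left(- \frac{392}{2105}\right)^{2} \left(- \frac{1}{5550878}\right) = 2 \cdot \frac{153664}{4431025} \left(- \frac{1}{5550878}\right) = \frac{307328}{4431025} \left(- \frac{1}{5550878}\right) = - \frac{153664}{12298039594975}$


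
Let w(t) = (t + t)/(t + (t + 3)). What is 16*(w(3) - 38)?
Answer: -1792/3 ≈ -597.33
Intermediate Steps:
w(t) = 2*t/(3 + 2*t) (w(t) = (2*t)/(t + (3 + t)) = (2*t)/(3 + 2*t) = 2*t/(3 + 2*t))
16*(w(3) - 38) = 16*(2*3/(3 + 2*3) - 38) = 16*(2*3/(3 + 6) - 38) = 16*(2*3/9 - 38) = 16*(2*3*(1/9) - 38) = 16*(2/3 - 38) = 16*(-112/3) = -1792/3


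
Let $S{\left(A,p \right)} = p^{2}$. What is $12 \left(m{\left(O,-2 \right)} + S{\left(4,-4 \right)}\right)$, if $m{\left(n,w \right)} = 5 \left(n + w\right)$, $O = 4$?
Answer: $312$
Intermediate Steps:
$m{\left(n,w \right)} = 5 n + 5 w$
$12 \left(m{\left(O,-2 \right)} + S{\left(4,-4 \right)}\right) = 12 \left(\left(5 \cdot 4 + 5 \left(-2\right)\right) + \left(-4\right)^{2}\right) = 12 \left(\left(20 - 10\right) + 16\right) = 12 \left(10 + 16\right) = 12 \cdot 26 = 312$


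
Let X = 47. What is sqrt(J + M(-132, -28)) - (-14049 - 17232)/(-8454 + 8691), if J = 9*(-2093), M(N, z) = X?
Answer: 10427/79 + I*sqrt(18790) ≈ 131.99 + 137.08*I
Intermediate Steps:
M(N, z) = 47
J = -18837
sqrt(J + M(-132, -28)) - (-14049 - 17232)/(-8454 + 8691) = sqrt(-18837 + 47) - (-14049 - 17232)/(-8454 + 8691) = sqrt(-18790) - (-31281)/237 = I*sqrt(18790) - (-31281)/237 = I*sqrt(18790) - 1*(-10427/79) = I*sqrt(18790) + 10427/79 = 10427/79 + I*sqrt(18790)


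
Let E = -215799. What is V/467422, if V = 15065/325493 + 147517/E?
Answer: -22382369473/16416109286768877 ≈ -1.3634e-6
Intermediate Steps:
V = -44764738946/70241063907 (V = 15065/325493 + 147517/(-215799) = 15065*(1/325493) + 147517*(-1/215799) = 15065/325493 - 147517/215799 = -44764738946/70241063907 ≈ -0.63730)
V/467422 = -44764738946/70241063907/467422 = -44764738946/70241063907*1/467422 = -22382369473/16416109286768877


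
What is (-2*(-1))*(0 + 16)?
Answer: 32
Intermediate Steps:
(-2*(-1))*(0 + 16) = 2*16 = 32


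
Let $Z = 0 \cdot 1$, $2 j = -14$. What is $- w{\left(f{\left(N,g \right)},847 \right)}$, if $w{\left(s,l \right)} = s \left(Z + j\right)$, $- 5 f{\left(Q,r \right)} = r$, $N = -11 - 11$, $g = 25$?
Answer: $-35$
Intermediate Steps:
$j = -7$ ($j = \frac{1}{2} \left(-14\right) = -7$)
$N = -22$ ($N = -11 - 11 = -22$)
$Z = 0$
$f{\left(Q,r \right)} = - \frac{r}{5}$
$w{\left(s,l \right)} = - 7 s$ ($w{\left(s,l \right)} = s \left(0 - 7\right) = s \left(-7\right) = - 7 s$)
$- w{\left(f{\left(N,g \right)},847 \right)} = - \left(-7\right) \left(\left(- \frac{1}{5}\right) 25\right) = - \left(-7\right) \left(-5\right) = \left(-1\right) 35 = -35$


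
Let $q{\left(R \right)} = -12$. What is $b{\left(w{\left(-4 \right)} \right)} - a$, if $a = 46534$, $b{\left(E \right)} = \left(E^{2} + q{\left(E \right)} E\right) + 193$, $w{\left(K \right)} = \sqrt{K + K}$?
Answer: $-46349 - 24 i \sqrt{2} \approx -46349.0 - 33.941 i$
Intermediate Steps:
$w{\left(K \right)} = \sqrt{2} \sqrt{K}$ ($w{\left(K \right)} = \sqrt{2 K} = \sqrt{2} \sqrt{K}$)
$b{\left(E \right)} = 193 + E^{2} - 12 E$ ($b{\left(E \right)} = \left(E^{2} - 12 E\right) + 193 = 193 + E^{2} - 12 E$)
$b{\left(w{\left(-4 \right)} \right)} - a = \left(193 + \left(\sqrt{2} \sqrt{-4}\right)^{2} - 12 \sqrt{2} \sqrt{-4}\right) - 46534 = \left(193 + \left(\sqrt{2} \cdot 2 i\right)^{2} - 12 \sqrt{2} \cdot 2 i\right) - 46534 = \left(193 + \left(2 i \sqrt{2}\right)^{2} - 12 \cdot 2 i \sqrt{2}\right) - 46534 = \left(193 - 8 - 24 i \sqrt{2}\right) - 46534 = \left(185 - 24 i \sqrt{2}\right) - 46534 = -46349 - 24 i \sqrt{2}$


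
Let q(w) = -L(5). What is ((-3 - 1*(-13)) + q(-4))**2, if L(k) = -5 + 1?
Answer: 196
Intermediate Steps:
L(k) = -4
q(w) = 4 (q(w) = -1*(-4) = 4)
((-3 - 1*(-13)) + q(-4))**2 = ((-3 - 1*(-13)) + 4)**2 = ((-3 + 13) + 4)**2 = (10 + 4)**2 = 14**2 = 196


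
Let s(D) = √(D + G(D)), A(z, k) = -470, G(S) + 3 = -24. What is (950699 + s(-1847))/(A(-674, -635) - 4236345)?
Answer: -950699/4236815 - I*√1874/4236815 ≈ -0.22439 - 1.0218e-5*I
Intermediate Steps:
G(S) = -27 (G(S) = -3 - 24 = -27)
s(D) = √(-27 + D) (s(D) = √(D - 27) = √(-27 + D))
(950699 + s(-1847))/(A(-674, -635) - 4236345) = (950699 + √(-27 - 1847))/(-470 - 4236345) = (950699 + √(-1874))/(-4236815) = (950699 + I*√1874)*(-1/4236815) = -950699/4236815 - I*√1874/4236815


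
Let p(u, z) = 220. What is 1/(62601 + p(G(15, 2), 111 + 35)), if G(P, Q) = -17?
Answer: 1/62821 ≈ 1.5918e-5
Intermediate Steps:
1/(62601 + p(G(15, 2), 111 + 35)) = 1/(62601 + 220) = 1/62821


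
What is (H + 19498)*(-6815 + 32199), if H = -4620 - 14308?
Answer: 14468880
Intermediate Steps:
H = -18928
(H + 19498)*(-6815 + 32199) = (-18928 + 19498)*(-6815 + 32199) = 570*25384 = 14468880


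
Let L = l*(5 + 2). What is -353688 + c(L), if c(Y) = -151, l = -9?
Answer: -353839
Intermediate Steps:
L = -63 (L = -9*(5 + 2) = -9*7 = -63)
-353688 + c(L) = -353688 - 151 = -353839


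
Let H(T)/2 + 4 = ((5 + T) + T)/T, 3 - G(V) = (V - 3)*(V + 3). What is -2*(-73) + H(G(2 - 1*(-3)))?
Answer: 1836/13 ≈ 141.23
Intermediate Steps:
G(V) = 3 - (-3 + V)*(3 + V) (G(V) = 3 - (V - 3)*(V + 3) = 3 - (-3 + V)*(3 + V))
H(T) = -8 + 2*(5 + 2*T)/T (H(T) = -8 + 2*(((5 + T) + T)/T) = -8 + 2*((5 + 2*T)/T) = -8 + 2*(5 + 2*T)/T)
-2*(-73) + H(G(2 - 1*(-3))) = -2*(-73) + (-4 + 10/(12 - (2 - 1*(-3))²)) = 146 + (-4 + 10/(12 - (2 + 3)²)) = 146 + (-4 + 10/(12 - 1*5²)) = 146 + (-4 + 10/(12 - 1*25)) = 146 + (-4 + 10/(12 - 25)) = 146 + (-4 + 10/(-13)) = 146 + (-4 + 10*(-1/13)) = 146 + (-4 - 10/13) = 146 - 62/13 = 1836/13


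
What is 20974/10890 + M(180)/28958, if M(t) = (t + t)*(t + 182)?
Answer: 506637473/78838155 ≈ 6.4263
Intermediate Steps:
M(t) = 2*t*(182 + t) (M(t) = (2*t)*(182 + t) = 2*t*(182 + t))
20974/10890 + M(180)/28958 = 20974/10890 + (2*180*(182 + 180))/28958 = 20974*(1/10890) + (2*180*362)*(1/28958) = 10487/5445 + 130320*(1/28958) = 10487/5445 + 65160/14479 = 506637473/78838155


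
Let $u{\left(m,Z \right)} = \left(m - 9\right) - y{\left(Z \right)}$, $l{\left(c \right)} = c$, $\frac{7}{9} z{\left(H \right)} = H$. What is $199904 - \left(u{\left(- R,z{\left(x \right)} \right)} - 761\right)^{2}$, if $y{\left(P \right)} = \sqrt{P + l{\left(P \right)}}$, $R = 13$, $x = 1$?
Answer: $- \frac{2892313}{7} - \frac{4698 \sqrt{14}}{7} \approx -4.157 \cdot 10^{5}$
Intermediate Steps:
$z{\left(H \right)} = \frac{9 H}{7}$
$y{\left(P \right)} = \sqrt{2} \sqrt{P}$ ($y{\left(P \right)} = \sqrt{P + P} = \sqrt{2 P} = \sqrt{2} \sqrt{P}$)
$u{\left(m,Z \right)} = -9 + m - \sqrt{2} \sqrt{Z}$ ($u{\left(m,Z \right)} = \left(m - 9\right) - \sqrt{2} \sqrt{Z} = \left(-9 + m\right) - \sqrt{2} \sqrt{Z} = -9 + m - \sqrt{2} \sqrt{Z}$)
$199904 - \left(u{\left(- R,z{\left(x \right)} \right)} - 761\right)^{2} = 199904 - \left(\left(-9 - 13 - \sqrt{2} \sqrt{\frac{9}{7} \cdot 1}\right) - 761\right)^{2} = 199904 - \left(\left(-9 - 13 - \sqrt{2} \sqrt{\frac{9}{7}}\right) - 761\right)^{2} = 199904 - \left(\left(-9 - 13 - \sqrt{2} \frac{3 \sqrt{7}}{7}\right) - 761\right)^{2} = 199904 - \left(\left(-9 - 13 - \frac{3 \sqrt{14}}{7}\right) - 761\right)^{2} = 199904 - \left(\left(-22 - \frac{3 \sqrt{14}}{7}\right) - 761\right)^{2} = 199904 - \left(-783 - \frac{3 \sqrt{14}}{7}\right)^{2}$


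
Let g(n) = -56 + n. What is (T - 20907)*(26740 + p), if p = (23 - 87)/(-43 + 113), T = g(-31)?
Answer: -19647612792/35 ≈ -5.6136e+8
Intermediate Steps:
T = -87 (T = -56 - 31 = -87)
p = -32/35 (p = -64/70 = -64*1/70 = -32/35 ≈ -0.91429)
(T - 20907)*(26740 + p) = (-87 - 20907)*(26740 - 32/35) = -20994*935868/35 = -19647612792/35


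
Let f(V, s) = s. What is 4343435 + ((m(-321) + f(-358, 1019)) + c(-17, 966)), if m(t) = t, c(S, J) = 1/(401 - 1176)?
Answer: 3366703074/775 ≈ 4.3441e+6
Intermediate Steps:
c(S, J) = -1/775 (c(S, J) = 1/(-775) = -1/775)
4343435 + ((m(-321) + f(-358, 1019)) + c(-17, 966)) = 4343435 + ((-321 + 1019) - 1/775) = 4343435 + (698 - 1/775) = 4343435 + 540949/775 = 3366703074/775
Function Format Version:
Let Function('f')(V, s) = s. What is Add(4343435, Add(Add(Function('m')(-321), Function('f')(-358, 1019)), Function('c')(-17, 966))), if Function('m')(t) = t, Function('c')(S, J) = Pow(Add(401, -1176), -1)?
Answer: Rational(3366703074, 775) ≈ 4.3441e+6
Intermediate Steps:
Function('c')(S, J) = Rational(-1, 775) (Function('c')(S, J) = Pow(-775, -1) = Rational(-1, 775))
Add(4343435, Add(Add(Function('m')(-321), Function('f')(-358, 1019)), Function('c')(-17, 966))) = Add(4343435, Add(Add(-321, 1019), Rational(-1, 775))) = Add(4343435, Add(698, Rational(-1, 775))) = Add(4343435, Rational(540949, 775)) = Rational(3366703074, 775)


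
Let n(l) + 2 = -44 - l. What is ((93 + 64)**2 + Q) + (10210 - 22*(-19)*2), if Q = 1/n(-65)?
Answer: 678206/19 ≈ 35695.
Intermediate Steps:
n(l) = -46 - l (n(l) = -2 + (-44 - l) = -46 - l)
Q = 1/19 (Q = 1/(-46 - 1*(-65)) = 1/(-46 + 65) = 1/19 ≈ 0.052632)
((93 + 64)**2 + Q) + (10210 - 22*(-19)*2) = ((93 + 64)**2 + 1/19) + (10210 - 22*(-19)*2) = (157**2 + 1/19) + (10210 + 418*2) = (24649 + 1/19) + (10210 + 836) = 468332/19 + 11046 = 678206/19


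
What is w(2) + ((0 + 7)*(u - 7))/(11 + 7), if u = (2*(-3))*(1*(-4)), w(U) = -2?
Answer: 83/18 ≈ 4.6111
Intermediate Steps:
u = 24 (u = -6*(-4) = 24)
w(2) + ((0 + 7)*(u - 7))/(11 + 7) = -2 + ((0 + 7)*(24 - 7))/(11 + 7) = -2 + (7*17)/18 = -2 + 119*(1/18) = -2 + 119/18 = 83/18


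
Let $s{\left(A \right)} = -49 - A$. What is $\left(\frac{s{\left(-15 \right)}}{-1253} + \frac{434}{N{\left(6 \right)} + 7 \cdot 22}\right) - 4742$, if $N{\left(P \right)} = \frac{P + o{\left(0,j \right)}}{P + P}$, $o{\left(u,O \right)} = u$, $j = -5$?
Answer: $- \frac{1834895224}{387177} \approx -4739.2$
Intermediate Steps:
$N{\left(P \right)} = \frac{1}{2}$ ($N{\left(P \right)} = \frac{P + 0}{P + P} = \frac{P}{2 P} = P \frac{1}{2 P} = \frac{1}{2}$)
$\left(\frac{s{\left(-15 \right)}}{-1253} + \frac{434}{N{\left(6 \right)} + 7 \cdot 22}\right) - 4742 = \left(\frac{-49 - -15}{-1253} + \frac{434}{\frac{1}{2} + 7 \cdot 22}\right) - 4742 = \left(\left(-49 + 15\right) \left(- \frac{1}{1253}\right) + \frac{434}{\frac{1}{2} + 154}\right) - 4742 = \left(\left(-34\right) \left(- \frac{1}{1253}\right) + \frac{434}{\frac{309}{2}}\right) - 4742 = \left(\frac{34}{1253} + 434 \cdot \frac{2}{309}\right) - 4742 = \left(\frac{34}{1253} + \frac{868}{309}\right) - 4742 = \frac{1098110}{387177} - 4742 = - \frac{1834895224}{387177}$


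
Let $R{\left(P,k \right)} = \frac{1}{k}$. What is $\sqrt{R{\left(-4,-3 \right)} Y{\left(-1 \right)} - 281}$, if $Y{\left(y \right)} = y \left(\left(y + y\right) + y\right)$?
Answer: $i \sqrt{282} \approx 16.793 i$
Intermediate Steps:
$Y{\left(y \right)} = 3 y^{2}$ ($Y{\left(y \right)} = y \left(2 y + y\right) = y 3 y = 3 y^{2}$)
$\sqrt{R{\left(-4,-3 \right)} Y{\left(-1 \right)} - 281} = \sqrt{\frac{3 \left(-1\right)^{2}}{-3} - 281} = \sqrt{- \frac{3 \cdot 1}{3} - 281} = \sqrt{\left(- \frac{1}{3}\right) 3 - 281} = \sqrt{-1 - 281} = \sqrt{-282} = i \sqrt{282}$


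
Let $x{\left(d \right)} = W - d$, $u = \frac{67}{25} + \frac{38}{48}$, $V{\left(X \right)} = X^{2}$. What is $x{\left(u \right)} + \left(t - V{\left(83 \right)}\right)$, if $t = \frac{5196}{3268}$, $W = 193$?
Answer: $- \frac{3283301611}{490200} \approx -6697.9$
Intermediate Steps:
$t = \frac{1299}{817}$ ($t = 5196 \cdot \frac{1}{3268} = \frac{1299}{817} \approx 1.59$)
$u = \frac{2083}{600}$ ($u = 67 \cdot \frac{1}{25} + 38 \cdot \frac{1}{48} = \frac{67}{25} + \frac{19}{24} = \frac{2083}{600} \approx 3.4717$)
$x{\left(d \right)} = 193 - d$
$x{\left(u \right)} + \left(t - V{\left(83 \right)}\right) = \left(193 - \frac{2083}{600}\right) + \left(\frac{1299}{817} - 83^{2}\right) = \left(193 - \frac{2083}{600}\right) + \left(\frac{1299}{817} - 6889\right) = \frac{113717}{600} + \left(\frac{1299}{817} - 6889\right) = \frac{113717}{600} - \frac{5627014}{817} = - \frac{3283301611}{490200}$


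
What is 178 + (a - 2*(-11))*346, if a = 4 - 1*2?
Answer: 8482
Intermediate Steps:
a = 2 (a = 4 - 2 = 2)
178 + (a - 2*(-11))*346 = 178 + (2 - 2*(-11))*346 = 178 + (2 + 22)*346 = 178 + 24*346 = 178 + 8304 = 8482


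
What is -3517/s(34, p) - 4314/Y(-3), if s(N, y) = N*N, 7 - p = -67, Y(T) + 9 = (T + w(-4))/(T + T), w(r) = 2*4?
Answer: 29714401/68204 ≈ 435.67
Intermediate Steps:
w(r) = 8
Y(T) = -9 + (8 + T)/(2*T) (Y(T) = -9 + (T + 8)/(T + T) = -9 + (8 + T)/((2*T)) = -9 + (8 + T)*(1/(2*T)) = -9 + (8 + T)/(2*T))
p = 74 (p = 7 - 1*(-67) = 7 + 67 = 74)
s(N, y) = N**2
-3517/s(34, p) - 4314/Y(-3) = -3517/(34**2) - 4314/(-17/2 + 4/(-3)) = -3517/1156 - 4314/(-17/2 + 4*(-1/3)) = -3517*1/1156 - 4314/(-17/2 - 4/3) = -3517/1156 - 4314/(-59/6) = -3517/1156 - 4314*(-6/59) = -3517/1156 + 25884/59 = 29714401/68204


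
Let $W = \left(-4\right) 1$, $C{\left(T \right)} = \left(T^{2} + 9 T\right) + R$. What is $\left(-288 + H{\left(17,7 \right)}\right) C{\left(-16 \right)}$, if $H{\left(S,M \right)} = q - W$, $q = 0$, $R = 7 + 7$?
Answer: $-35784$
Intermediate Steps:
$R = 14$
$C{\left(T \right)} = 14 + T^{2} + 9 T$ ($C{\left(T \right)} = \left(T^{2} + 9 T\right) + 14 = 14 + T^{2} + 9 T$)
$W = -4$
$H{\left(S,M \right)} = 4$ ($H{\left(S,M \right)} = 0 - -4 = 0 + 4 = 4$)
$\left(-288 + H{\left(17,7 \right)}\right) C{\left(-16 \right)} = \left(-288 + 4\right) \left(14 + \left(-16\right)^{2} + 9 \left(-16\right)\right) = - 284 \left(14 + 256 - 144\right) = \left(-284\right) 126 = -35784$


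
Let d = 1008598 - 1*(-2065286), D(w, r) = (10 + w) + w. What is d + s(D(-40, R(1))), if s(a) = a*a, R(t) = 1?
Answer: 3078784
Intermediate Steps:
D(w, r) = 10 + 2*w
s(a) = a**2
d = 3073884 (d = 1008598 + 2065286 = 3073884)
d + s(D(-40, R(1))) = 3073884 + (10 + 2*(-40))**2 = 3073884 + (10 - 80)**2 = 3073884 + (-70)**2 = 3073884 + 4900 = 3078784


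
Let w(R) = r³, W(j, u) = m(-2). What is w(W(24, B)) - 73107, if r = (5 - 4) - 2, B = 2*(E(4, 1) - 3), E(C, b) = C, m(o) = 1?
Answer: -73108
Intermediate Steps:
B = 2 (B = 2*(4 - 3) = 2*1 = 2)
W(j, u) = 1
r = -1 (r = 1 - 2 = -1)
w(R) = -1 (w(R) = (-1)³ = -1)
w(W(24, B)) - 73107 = -1 - 73107 = -73108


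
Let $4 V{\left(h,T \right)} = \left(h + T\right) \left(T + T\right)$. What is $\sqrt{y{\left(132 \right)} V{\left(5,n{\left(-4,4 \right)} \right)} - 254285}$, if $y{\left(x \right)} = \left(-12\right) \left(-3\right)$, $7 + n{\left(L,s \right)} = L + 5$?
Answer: $i \sqrt{254177} \approx 504.16 i$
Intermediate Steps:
$n{\left(L,s \right)} = -2 + L$ ($n{\left(L,s \right)} = -7 + \left(L + 5\right) = -7 + \left(5 + L\right) = -2 + L$)
$y{\left(x \right)} = 36$
$V{\left(h,T \right)} = \frac{T \left(T + h\right)}{2}$ ($V{\left(h,T \right)} = \frac{\left(h + T\right) \left(T + T\right)}{4} = \frac{\left(T + h\right) 2 T}{4} = \frac{2 T \left(T + h\right)}{4} = \frac{T \left(T + h\right)}{2}$)
$\sqrt{y{\left(132 \right)} V{\left(5,n{\left(-4,4 \right)} \right)} - 254285} = \sqrt{36 \frac{\left(-2 - 4\right) \left(\left(-2 - 4\right) + 5\right)}{2} - 254285} = \sqrt{36 \cdot \frac{1}{2} \left(-6\right) \left(-6 + 5\right) - 254285} = \sqrt{36 \cdot \frac{1}{2} \left(-6\right) \left(-1\right) - 254285} = \sqrt{36 \cdot 3 - 254285} = \sqrt{108 - 254285} = \sqrt{-254177} = i \sqrt{254177}$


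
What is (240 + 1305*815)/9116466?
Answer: 354605/3038822 ≈ 0.11669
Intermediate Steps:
(240 + 1305*815)/9116466 = (240 + 1063575)*(1/9116466) = 1063815*(1/9116466) = 354605/3038822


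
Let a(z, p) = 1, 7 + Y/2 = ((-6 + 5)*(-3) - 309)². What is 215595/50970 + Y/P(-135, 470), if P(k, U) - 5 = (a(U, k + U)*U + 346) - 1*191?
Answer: 322678837/1070370 ≈ 301.46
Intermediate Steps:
Y = 187258 (Y = -14 + 2*((-6 + 5)*(-3) - 309)² = -14 + 2*(-1*(-3) - 309)² = -14 + 2*(3 - 309)² = -14 + 2*(-306)² = -14 + 2*93636 = -14 + 187272 = 187258)
P(k, U) = 160 + U (P(k, U) = 5 + ((1*U + 346) - 1*191) = 5 + ((U + 346) - 191) = 5 + ((346 + U) - 191) = 5 + (155 + U) = 160 + U)
215595/50970 + Y/P(-135, 470) = 215595/50970 + 187258/(160 + 470) = 215595*(1/50970) + 187258/630 = 14373/3398 + 187258*(1/630) = 14373/3398 + 93629/315 = 322678837/1070370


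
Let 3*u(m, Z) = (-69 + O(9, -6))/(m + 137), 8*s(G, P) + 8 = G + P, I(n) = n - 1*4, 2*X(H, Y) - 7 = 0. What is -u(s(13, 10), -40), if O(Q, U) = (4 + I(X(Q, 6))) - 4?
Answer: 556/3333 ≈ 0.16682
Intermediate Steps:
X(H, Y) = 7/2 (X(H, Y) = 7/2 + (½)*0 = 7/2 + 0 = 7/2)
I(n) = -4 + n (I(n) = n - 4 = -4 + n)
O(Q, U) = -½ (O(Q, U) = (4 + (-4 + 7/2)) - 4 = (4 - ½) - 4 = 7/2 - 4 = -½)
s(G, P) = -1 + G/8 + P/8 (s(G, P) = -1 + (G + P)/8 = -1 + (G/8 + P/8) = -1 + G/8 + P/8)
u(m, Z) = -139/(6*(137 + m)) (u(m, Z) = ((-69 - ½)/(m + 137))/3 = (-139/(2*(137 + m)))/3 = -139/(6*(137 + m)))
-u(s(13, 10), -40) = -(-139)/(822 + 6*(-1 + (⅛)*13 + (⅛)*10)) = -(-139)/(822 + 6*(-1 + 13/8 + 5/4)) = -(-139)/(822 + 6*(15/8)) = -(-139)/(822 + 45/4) = -(-139)/3333/4 = -(-139)*4/3333 = -1*(-556/3333) = 556/3333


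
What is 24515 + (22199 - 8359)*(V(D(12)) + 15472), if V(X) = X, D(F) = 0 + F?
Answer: 214323075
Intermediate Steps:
D(F) = F
24515 + (22199 - 8359)*(V(D(12)) + 15472) = 24515 + (22199 - 8359)*(12 + 15472) = 24515 + 13840*15484 = 24515 + 214298560 = 214323075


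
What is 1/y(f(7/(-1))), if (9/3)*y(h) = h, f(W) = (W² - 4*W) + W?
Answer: 3/70 ≈ 0.042857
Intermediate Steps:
f(W) = W² - 3*W
y(h) = h/3
1/y(f(7/(-1))) = 1/(((7/(-1))*(-3 + 7/(-1)))/3) = 1/(((7*(-1))*(-3 + 7*(-1)))/3) = 1/((-7*(-3 - 7))/3) = 1/((-7*(-10))/3) = 1/((⅓)*70) = 1/(70/3) = 3/70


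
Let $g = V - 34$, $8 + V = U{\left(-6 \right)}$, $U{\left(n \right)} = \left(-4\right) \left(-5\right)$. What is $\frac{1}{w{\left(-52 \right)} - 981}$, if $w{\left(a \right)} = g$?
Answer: $- \frac{1}{1003} \approx -0.00099701$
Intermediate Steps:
$U{\left(n \right)} = 20$
$V = 12$ ($V = -8 + 20 = 12$)
$g = -22$ ($g = 12 - 34 = -22$)
$w{\left(a \right)} = -22$
$\frac{1}{w{\left(-52 \right)} - 981} = \frac{1}{-22 - 981} = \frac{1}{-1003} = - \frac{1}{1003}$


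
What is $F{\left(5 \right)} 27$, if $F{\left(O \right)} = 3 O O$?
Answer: $2025$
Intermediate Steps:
$F{\left(O \right)} = 3 O^{2}$
$F{\left(5 \right)} 27 = 3 \cdot 5^{2} \cdot 27 = 3 \cdot 25 \cdot 27 = 75 \cdot 27 = 2025$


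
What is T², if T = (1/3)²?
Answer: 1/81 ≈ 0.012346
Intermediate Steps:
T = ⅑ (T = (⅓)² = ⅑ ≈ 0.11111)
T² = (⅑)² = 1/81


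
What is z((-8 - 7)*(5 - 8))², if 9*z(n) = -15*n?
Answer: 5625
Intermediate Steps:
z(n) = -5*n/3 (z(n) = (-15*n)/9 = -5*n/3)
z((-8 - 7)*(5 - 8))² = (-5*(-8 - 7)*(5 - 8)/3)² = (-(-25)*(-3))² = (-5/3*45)² = (-75)² = 5625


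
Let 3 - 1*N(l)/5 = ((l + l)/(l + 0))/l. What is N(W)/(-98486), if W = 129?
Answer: -1925/12704694 ≈ -0.00015152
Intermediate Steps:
N(l) = 15 - 10/l (N(l) = 15 - 5*(l + l)/(l + 0)/l = 15 - 5*(2*l)/l/l = 15 - 10/l)
N(W)/(-98486) = (15 - 10/129)/(-98486) = (15 - 10*1/129)*(-1/98486) = (15 - 10/129)*(-1/98486) = (1925/129)*(-1/98486) = -1925/12704694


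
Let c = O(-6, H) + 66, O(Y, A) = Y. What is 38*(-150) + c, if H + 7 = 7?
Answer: -5640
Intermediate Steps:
H = 0 (H = -7 + 7 = 0)
c = 60 (c = -6 + 66 = 60)
38*(-150) + c = 38*(-150) + 60 = -5700 + 60 = -5640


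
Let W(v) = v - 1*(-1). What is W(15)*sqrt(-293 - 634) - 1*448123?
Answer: -448123 + 48*I*sqrt(103) ≈ -4.4812e+5 + 487.15*I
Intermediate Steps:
W(v) = 1 + v (W(v) = v + 1 = 1 + v)
W(15)*sqrt(-293 - 634) - 1*448123 = (1 + 15)*sqrt(-293 - 634) - 1*448123 = 16*sqrt(-927) - 448123 = 16*(3*I*sqrt(103)) - 448123 = 48*I*sqrt(103) - 448123 = -448123 + 48*I*sqrt(103)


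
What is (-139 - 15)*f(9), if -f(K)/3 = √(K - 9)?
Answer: 0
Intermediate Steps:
f(K) = -3*√(-9 + K) (f(K) = -3*√(K - 9) = -3*√(-9 + K))
(-139 - 15)*f(9) = (-139 - 15)*(-3*√(-9 + 9)) = -(-462)*√0 = -(-462)*0 = -154*0 = 0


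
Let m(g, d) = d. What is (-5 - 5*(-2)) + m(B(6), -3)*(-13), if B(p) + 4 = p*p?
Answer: 44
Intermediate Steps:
B(p) = -4 + p² (B(p) = -4 + p*p = -4 + p²)
(-5 - 5*(-2)) + m(B(6), -3)*(-13) = (-5 - 5*(-2)) - 3*(-13) = (-5 + 10) + 39 = 5 + 39 = 44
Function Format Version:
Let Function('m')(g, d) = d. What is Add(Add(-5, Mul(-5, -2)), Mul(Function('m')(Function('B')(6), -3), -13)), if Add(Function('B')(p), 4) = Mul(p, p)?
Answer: 44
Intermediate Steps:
Function('B')(p) = Add(-4, Pow(p, 2)) (Function('B')(p) = Add(-4, Mul(p, p)) = Add(-4, Pow(p, 2)))
Add(Add(-5, Mul(-5, -2)), Mul(Function('m')(Function('B')(6), -3), -13)) = Add(Add(-5, Mul(-5, -2)), Mul(-3, -13)) = Add(Add(-5, 10), 39) = Add(5, 39) = 44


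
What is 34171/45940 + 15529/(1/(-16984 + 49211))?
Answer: 22990814667191/45940 ≈ 5.0045e+8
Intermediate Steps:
34171/45940 + 15529/(1/(-16984 + 49211)) = 34171*(1/45940) + 15529/(1/32227) = 34171/45940 + 15529/(1/32227) = 34171/45940 + 15529*32227 = 34171/45940 + 500453083 = 22990814667191/45940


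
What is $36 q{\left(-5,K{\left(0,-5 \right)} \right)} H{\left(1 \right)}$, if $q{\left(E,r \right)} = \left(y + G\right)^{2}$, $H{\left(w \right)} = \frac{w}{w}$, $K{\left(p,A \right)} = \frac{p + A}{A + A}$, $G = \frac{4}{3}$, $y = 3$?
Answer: $676$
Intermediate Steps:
$G = \frac{4}{3}$ ($G = 4 \cdot \frac{1}{3} = \frac{4}{3} \approx 1.3333$)
$K{\left(p,A \right)} = \frac{A + p}{2 A}$
$H{\left(w \right)} = 1$
$q{\left(E,r \right)} = \frac{169}{9}$ ($q{\left(E,r \right)} = \left(3 + \frac{4}{3}\right)^{2} = \left(\frac{13}{3}\right)^{2} = \frac{169}{9}$)
$36 q{\left(-5,K{\left(0,-5 \right)} \right)} H{\left(1 \right)} = 36 \cdot \frac{169}{9} \cdot 1 = 676 \cdot 1 = 676$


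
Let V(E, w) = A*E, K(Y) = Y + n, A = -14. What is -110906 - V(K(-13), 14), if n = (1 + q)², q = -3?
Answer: -111032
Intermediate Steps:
n = 4 (n = (1 - 3)² = (-2)² = 4)
K(Y) = 4 + Y (K(Y) = Y + 4 = 4 + Y)
V(E, w) = -14*E
-110906 - V(K(-13), 14) = -110906 - (-14)*(4 - 13) = -110906 - (-14)*(-9) = -110906 - 1*126 = -110906 - 126 = -111032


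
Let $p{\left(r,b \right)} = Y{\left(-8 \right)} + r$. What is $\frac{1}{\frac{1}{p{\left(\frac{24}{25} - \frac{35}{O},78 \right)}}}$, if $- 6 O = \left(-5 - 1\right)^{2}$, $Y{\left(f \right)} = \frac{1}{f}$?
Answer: $\frac{4001}{600} \approx 6.6683$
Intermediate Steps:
$O = -6$ ($O = - \frac{\left(-5 - 1\right)^{2}}{6} = - \frac{\left(-6\right)^{2}}{6} = \left(- \frac{1}{6}\right) 36 = -6$)
$p{\left(r,b \right)} = - \frac{1}{8} + r$ ($p{\left(r,b \right)} = \frac{1}{-8} + r = - \frac{1}{8} + r$)
$\frac{1}{\frac{1}{p{\left(\frac{24}{25} - \frac{35}{O},78 \right)}}} = \frac{1}{\frac{1}{- \frac{1}{8} + \left(\frac{24}{25} - \frac{35}{-6}\right)}} = \frac{1}{\frac{1}{- \frac{1}{8} + \left(24 \cdot \frac{1}{25} - - \frac{35}{6}\right)}} = \frac{1}{\frac{1}{- \frac{1}{8} + \left(\frac{24}{25} + \frac{35}{6}\right)}} = \frac{1}{\frac{1}{- \frac{1}{8} + \frac{1019}{150}}} = \frac{1}{\frac{1}{\frac{4001}{600}}} = \frac{1}{\frac{600}{4001}} = \frac{4001}{600}$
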